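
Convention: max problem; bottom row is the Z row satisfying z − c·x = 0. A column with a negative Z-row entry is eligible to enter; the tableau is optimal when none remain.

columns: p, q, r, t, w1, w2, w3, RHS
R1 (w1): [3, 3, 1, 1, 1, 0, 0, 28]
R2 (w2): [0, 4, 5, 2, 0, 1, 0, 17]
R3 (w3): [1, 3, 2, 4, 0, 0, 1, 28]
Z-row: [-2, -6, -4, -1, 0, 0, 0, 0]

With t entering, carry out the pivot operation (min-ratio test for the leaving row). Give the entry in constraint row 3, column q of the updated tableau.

Ratio test on column t — row 1: 28/1 = 28; row 2: 17/2 = 17/2; row 3: 28/4 = 7. Minimum is 7 at row 3 (w3 leaves); pivot element 4.
Divide row 3 by 4; eliminate column t from the other rows.
In the new row 3, the q entry is the old entry divided by the pivot: 3/4 = 3/4.

3/4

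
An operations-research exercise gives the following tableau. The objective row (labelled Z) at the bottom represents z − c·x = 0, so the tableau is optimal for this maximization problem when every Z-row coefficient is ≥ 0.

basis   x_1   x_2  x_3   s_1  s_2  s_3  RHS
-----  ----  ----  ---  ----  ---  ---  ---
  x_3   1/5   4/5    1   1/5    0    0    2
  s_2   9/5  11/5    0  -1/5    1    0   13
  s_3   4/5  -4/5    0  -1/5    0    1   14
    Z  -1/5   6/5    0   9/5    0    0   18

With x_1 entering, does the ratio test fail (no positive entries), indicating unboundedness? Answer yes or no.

no

Column x_1 has positive entries in row(s) 1, 2, 3, so the ratio test bounds it — not unbounded.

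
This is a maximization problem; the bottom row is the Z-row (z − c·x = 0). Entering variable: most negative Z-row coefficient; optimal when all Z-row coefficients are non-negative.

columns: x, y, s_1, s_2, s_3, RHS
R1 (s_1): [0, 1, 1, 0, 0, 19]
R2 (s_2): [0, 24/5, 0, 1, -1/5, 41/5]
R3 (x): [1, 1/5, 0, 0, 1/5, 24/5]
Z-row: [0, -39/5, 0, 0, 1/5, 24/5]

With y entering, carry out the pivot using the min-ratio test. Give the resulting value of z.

Ratio test on column y — row 1: 19/1 = 19; row 2: (41/5)/(24/5) = 41/24; row 3: (24/5)/(1/5) = 24. Minimum is 41/24 at row 2 (s_2 leaves); pivot element 24/5.
Pivot on row 2; the Z-row RHS becomes 24/5 − (-39/5)·(41/24) = 145/8.

145/8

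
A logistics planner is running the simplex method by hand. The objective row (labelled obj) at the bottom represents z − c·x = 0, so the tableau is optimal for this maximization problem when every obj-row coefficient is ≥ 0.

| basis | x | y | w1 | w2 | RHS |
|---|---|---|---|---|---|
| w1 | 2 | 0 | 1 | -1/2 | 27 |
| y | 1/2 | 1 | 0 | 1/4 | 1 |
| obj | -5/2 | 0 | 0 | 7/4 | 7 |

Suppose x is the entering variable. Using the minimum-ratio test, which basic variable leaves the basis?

y

Column x entries and ratios — w1: 27/2 = 27/2; y: 1/(1/2) = 2.
Smallest ratio is 2 in the row of y, so y leaves.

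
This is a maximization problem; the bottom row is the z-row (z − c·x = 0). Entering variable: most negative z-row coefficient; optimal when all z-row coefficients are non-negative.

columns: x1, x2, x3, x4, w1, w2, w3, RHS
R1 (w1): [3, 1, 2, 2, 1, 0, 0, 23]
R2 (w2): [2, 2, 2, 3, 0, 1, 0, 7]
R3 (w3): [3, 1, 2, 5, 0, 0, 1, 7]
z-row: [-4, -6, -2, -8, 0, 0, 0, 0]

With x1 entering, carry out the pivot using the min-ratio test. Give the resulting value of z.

28/3

Ratio test on column x1 — row 1: 23/3 = 23/3; row 2: 7/2 = 7/2; row 3: 7/3 = 7/3. Minimum is 7/3 at row 3 (w3 leaves); pivot element 3.
Pivot on row 3; the z-row RHS becomes 0 − (-4)·(7/3) = 28/3.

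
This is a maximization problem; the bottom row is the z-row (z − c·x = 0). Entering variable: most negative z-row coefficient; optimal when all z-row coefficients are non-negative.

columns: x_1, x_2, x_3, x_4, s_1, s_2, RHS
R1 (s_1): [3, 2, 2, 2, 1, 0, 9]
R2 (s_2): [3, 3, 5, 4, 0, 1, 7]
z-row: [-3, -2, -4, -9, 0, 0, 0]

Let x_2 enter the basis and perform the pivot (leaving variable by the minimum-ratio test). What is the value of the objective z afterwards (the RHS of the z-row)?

Ratio test on column x_2 — row 1: 9/2 = 9/2; row 2: 7/3 = 7/3. Minimum is 7/3 at row 2 (s_2 leaves); pivot element 3.
Pivot on row 2; the z-row RHS becomes 0 − (-2)·(7/3) = 14/3.

14/3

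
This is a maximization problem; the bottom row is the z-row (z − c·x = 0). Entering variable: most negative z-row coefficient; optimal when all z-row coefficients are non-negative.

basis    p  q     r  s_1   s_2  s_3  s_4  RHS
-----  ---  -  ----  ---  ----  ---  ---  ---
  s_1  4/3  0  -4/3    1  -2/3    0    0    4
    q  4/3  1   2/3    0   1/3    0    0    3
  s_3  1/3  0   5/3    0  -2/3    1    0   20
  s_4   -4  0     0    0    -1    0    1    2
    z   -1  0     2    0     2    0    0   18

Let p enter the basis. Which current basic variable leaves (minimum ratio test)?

q

Column p entries and ratios — s_1: 4/(4/3) = 3; q: 3/(4/3) = 9/4; s_3: 20/(1/3) = 60; s_4: -4 ≤ 0, skip.
Smallest ratio is 9/4 in the row of q, so q leaves.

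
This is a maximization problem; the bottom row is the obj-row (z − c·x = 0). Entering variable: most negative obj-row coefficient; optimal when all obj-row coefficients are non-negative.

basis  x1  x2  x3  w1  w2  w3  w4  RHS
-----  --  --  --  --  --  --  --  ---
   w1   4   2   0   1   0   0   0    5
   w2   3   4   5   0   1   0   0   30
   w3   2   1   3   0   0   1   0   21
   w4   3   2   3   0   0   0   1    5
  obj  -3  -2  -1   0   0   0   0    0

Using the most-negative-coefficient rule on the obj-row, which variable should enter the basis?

x1

Negative obj-row entries: x1: -3, x2: -2, x3: -1.
The most negative is -3 in column x1, so x1 enters.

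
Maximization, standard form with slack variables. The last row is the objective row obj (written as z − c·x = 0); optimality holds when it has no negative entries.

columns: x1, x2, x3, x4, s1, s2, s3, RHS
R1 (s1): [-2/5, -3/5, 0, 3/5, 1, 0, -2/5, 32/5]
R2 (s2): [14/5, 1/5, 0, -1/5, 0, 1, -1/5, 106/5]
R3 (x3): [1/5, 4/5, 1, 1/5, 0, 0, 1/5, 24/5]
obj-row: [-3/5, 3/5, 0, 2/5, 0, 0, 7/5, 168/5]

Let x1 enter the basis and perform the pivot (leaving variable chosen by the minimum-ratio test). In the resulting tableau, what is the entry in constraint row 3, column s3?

3/14

Ratio test on column x1 — row 1: entry -2/5 ≤ 0; row 2: (106/5)/(14/5) = 53/7; row 3: (24/5)/(1/5) = 24. Minimum is 53/7 at row 2 (s2 leaves); pivot element 14/5.
Divide row 2 by 14/5; eliminate column x1 from the other rows.
Row 3 update in column s3: 1/5 − (1/5)·(-1/14) = 3/14.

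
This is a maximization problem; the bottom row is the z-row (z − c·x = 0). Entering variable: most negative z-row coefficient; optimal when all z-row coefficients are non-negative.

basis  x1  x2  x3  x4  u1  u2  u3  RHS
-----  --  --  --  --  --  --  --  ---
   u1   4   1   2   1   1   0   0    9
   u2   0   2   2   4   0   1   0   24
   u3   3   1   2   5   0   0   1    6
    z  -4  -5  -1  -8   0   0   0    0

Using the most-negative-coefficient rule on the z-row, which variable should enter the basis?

Negative z-row entries: x1: -4, x2: -5, x3: -1, x4: -8.
The most negative is -8 in column x4, so x4 enters.

x4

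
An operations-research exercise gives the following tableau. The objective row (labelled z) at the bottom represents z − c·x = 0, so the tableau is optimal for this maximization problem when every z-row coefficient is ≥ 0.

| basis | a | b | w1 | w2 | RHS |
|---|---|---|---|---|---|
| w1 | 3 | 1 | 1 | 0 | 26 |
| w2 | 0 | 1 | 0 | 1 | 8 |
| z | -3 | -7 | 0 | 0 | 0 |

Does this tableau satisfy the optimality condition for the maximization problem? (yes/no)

The z-row has a negative entry -7 in column b, so it is not optimal.

no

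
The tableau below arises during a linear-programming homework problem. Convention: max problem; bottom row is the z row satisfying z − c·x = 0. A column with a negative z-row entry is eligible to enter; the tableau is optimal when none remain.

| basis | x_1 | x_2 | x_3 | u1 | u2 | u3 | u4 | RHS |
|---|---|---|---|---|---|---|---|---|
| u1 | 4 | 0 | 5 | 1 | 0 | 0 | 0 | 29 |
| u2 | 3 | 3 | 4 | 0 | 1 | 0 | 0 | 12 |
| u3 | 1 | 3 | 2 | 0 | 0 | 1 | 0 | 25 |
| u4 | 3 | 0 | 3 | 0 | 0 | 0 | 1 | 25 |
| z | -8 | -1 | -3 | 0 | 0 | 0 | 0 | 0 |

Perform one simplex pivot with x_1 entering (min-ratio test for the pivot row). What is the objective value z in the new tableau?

Ratio test on column x_1 — row 1: 29/4 = 29/4; row 2: 12/3 = 4; row 3: 25/1 = 25; row 4: 25/3 = 25/3. Minimum is 4 at row 2 (u2 leaves); pivot element 3.
Pivot on row 2; the z-row RHS becomes 0 − (-8)·4 = 32.

32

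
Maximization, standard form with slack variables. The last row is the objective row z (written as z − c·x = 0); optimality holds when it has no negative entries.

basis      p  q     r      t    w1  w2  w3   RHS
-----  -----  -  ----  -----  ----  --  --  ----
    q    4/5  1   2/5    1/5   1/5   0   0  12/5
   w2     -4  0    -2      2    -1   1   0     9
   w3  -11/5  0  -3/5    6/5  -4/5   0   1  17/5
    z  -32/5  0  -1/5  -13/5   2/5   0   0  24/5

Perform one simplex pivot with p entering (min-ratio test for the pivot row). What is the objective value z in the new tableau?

24

Ratio test on column p — row 1: (12/5)/(4/5) = 3; row 2: entry -4 ≤ 0; row 3: entry -11/5 ≤ 0. Minimum is 3 at row 1 (q leaves); pivot element 4/5.
Pivot on row 1; the z-row RHS becomes 24/5 − (-32/5)·3 = 24.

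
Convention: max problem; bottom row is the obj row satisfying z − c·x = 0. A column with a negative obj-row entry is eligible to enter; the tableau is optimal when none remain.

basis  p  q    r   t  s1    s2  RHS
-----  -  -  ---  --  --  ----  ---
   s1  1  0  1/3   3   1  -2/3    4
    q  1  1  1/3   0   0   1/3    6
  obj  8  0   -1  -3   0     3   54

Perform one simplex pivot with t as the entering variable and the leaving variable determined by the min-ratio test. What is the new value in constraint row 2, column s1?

Ratio test on column t — row 1: 4/3 = 4/3; row 2: entry 0 ≤ 0. Minimum is 4/3 at row 1 (s1 leaves); pivot element 3.
Divide row 1 by 3; eliminate column t from the other rows.
Row 2 update in column s1: 0 − 0·(1/3) = 0.

0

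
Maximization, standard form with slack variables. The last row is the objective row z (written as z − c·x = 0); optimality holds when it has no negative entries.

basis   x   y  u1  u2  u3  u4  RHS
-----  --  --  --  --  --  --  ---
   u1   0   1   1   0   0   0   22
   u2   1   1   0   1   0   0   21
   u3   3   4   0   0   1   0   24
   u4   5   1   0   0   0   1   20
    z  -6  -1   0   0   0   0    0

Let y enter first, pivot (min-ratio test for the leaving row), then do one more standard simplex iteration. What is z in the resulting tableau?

Ratio test on column y — row 1: 22/1 = 22; row 2: 21/1 = 21; row 3: 24/4 = 6; row 4: 20/1 = 20. Minimum is 6 at row 3 (u3 leaves); pivot element 4.
Pivot on row 3; the z-row RHS becomes 0 − (-1)·6 = 6.
Next entering variable (most negative z-row entry -21/4): x.
Ratio test on column x — row 1: entry -3/4 ≤ 0; row 2: 15/(1/4) = 60; row 3: 6/(3/4) = 8; row 4: 14/(17/4) = 56/17. Minimum is 56/17 at row 4 (u4 leaves); pivot element 17/4.
After the second pivot the z-row RHS is 6 − (-21/4)·(56/17) = 396/17.

396/17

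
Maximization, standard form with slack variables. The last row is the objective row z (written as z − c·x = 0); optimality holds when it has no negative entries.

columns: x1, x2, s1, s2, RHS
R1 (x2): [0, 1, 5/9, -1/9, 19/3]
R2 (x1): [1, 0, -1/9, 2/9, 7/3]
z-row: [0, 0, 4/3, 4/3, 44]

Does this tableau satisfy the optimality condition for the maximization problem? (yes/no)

yes

Every z-row coefficient is ≥ 0, so the tableau is optimal.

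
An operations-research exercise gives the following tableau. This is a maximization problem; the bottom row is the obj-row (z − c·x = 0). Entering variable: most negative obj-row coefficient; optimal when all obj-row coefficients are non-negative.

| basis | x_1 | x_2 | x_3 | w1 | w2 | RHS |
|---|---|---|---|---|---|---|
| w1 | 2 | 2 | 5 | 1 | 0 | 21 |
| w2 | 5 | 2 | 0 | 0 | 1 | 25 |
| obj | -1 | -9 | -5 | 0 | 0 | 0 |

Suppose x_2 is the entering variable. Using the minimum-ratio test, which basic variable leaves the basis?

Column x_2 entries and ratios — w1: 21/2 = 21/2; w2: 25/2 = 25/2.
Smallest ratio is 21/2 in the row of w1, so w1 leaves.

w1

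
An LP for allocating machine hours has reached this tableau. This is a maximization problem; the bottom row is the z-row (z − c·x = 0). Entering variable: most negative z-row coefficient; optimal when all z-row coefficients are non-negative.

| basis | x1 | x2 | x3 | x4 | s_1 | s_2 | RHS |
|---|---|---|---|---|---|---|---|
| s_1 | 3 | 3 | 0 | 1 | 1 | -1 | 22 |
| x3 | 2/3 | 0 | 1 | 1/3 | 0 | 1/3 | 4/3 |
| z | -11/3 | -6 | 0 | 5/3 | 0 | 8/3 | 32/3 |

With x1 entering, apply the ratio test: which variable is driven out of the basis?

Column x1 entries and ratios — s_1: 22/3 = 22/3; x3: (4/3)/(2/3) = 2.
Smallest ratio is 2 in the row of x3, so x3 leaves.

x3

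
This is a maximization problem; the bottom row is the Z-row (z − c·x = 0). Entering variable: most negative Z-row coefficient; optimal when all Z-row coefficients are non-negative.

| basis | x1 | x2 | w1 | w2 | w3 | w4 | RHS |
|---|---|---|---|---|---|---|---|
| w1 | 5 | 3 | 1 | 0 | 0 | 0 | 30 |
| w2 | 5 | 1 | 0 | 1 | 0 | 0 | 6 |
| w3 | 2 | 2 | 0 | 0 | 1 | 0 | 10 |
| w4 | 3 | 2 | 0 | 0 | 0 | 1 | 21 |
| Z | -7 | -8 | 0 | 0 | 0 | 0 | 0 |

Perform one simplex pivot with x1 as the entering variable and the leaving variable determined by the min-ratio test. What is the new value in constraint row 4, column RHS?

Ratio test on column x1 — row 1: 30/5 = 6; row 2: 6/5 = 6/5; row 3: 10/2 = 5; row 4: 21/3 = 7. Minimum is 6/5 at row 2 (w2 leaves); pivot element 5.
Divide row 2 by 5; eliminate column x1 from the other rows.
Row 4 update in column RHS: 21 − 3·(6/5) = 87/5.

87/5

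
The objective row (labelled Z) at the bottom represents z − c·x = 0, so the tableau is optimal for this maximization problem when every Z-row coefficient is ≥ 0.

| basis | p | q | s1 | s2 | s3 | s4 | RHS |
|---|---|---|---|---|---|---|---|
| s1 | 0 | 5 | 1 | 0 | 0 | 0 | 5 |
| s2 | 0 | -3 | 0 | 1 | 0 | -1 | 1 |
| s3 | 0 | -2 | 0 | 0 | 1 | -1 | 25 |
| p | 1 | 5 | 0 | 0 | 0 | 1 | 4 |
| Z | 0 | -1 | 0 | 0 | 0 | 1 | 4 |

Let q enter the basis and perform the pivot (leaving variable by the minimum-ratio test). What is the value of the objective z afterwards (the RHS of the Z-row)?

24/5

Ratio test on column q — row 1: 5/5 = 1; row 2: entry -3 ≤ 0; row 3: entry -2 ≤ 0; row 4: 4/5 = 4/5. Minimum is 4/5 at row 4 (p leaves); pivot element 5.
Pivot on row 4; the Z-row RHS becomes 4 − (-1)·(4/5) = 24/5.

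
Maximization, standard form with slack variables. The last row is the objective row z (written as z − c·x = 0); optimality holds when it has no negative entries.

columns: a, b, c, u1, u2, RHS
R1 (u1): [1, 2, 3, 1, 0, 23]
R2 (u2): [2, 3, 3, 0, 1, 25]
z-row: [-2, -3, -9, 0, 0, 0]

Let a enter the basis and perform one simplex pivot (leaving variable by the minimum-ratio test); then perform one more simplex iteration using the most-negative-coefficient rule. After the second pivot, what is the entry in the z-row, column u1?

4

Ratio test on column a — row 1: 23/1 = 23; row 2: 25/2 = 25/2. Minimum is 25/2 at row 2 (u2 leaves); pivot element 2.
Divide row 2 by 2; eliminate column a from the other rows.
Second iteration: most negative z-row entry is -6 in column c, so c enters.
Ratio test on column c — row 1: (21/2)/(3/2) = 7; row 2: (25/2)/(3/2) = 25/3. Minimum is 7 at row 1 (u1 leaves); pivot element 3/2.
Divide row 1 by 3/2; eliminate column c from the other rows.
After both pivots, the entry at the z-row, column u1 is 4.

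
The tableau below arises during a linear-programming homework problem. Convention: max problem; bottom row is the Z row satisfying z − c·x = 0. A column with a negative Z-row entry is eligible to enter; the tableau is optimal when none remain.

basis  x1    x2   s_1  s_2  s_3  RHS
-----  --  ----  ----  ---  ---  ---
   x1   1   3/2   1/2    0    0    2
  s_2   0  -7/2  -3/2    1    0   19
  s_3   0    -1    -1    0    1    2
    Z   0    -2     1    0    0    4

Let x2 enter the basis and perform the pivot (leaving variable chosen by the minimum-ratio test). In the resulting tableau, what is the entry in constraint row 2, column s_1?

-1/3

Ratio test on column x2 — row 1: 2/(3/2) = 4/3; row 2: entry -7/2 ≤ 0; row 3: entry -1 ≤ 0. Minimum is 4/3 at row 1 (x1 leaves); pivot element 3/2.
Divide row 1 by 3/2; eliminate column x2 from the other rows.
Row 2 update in column s_1: -3/2 − (-7/2)·(1/3) = -1/3.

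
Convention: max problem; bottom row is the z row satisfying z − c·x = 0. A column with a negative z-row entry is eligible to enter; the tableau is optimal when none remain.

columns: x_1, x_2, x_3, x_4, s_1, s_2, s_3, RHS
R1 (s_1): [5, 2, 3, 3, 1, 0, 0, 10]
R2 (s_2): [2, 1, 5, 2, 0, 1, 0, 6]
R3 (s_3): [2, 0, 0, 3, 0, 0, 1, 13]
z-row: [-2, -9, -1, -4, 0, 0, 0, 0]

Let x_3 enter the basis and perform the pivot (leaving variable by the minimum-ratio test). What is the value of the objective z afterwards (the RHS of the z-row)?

Ratio test on column x_3 — row 1: 10/3 = 10/3; row 2: 6/5 = 6/5; row 3: entry 0 ≤ 0. Minimum is 6/5 at row 2 (s_2 leaves); pivot element 5.
Pivot on row 2; the z-row RHS becomes 0 − (-1)·(6/5) = 6/5.

6/5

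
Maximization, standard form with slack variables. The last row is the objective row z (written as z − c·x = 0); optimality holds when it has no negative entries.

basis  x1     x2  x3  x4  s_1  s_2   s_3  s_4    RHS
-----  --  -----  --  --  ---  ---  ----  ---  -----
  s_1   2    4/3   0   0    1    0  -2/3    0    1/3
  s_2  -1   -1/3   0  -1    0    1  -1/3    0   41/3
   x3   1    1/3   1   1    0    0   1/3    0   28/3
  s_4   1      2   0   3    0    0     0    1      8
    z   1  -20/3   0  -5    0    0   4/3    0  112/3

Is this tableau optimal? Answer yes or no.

The z-row has a negative entry -20/3 in column x2, so it is not optimal.

no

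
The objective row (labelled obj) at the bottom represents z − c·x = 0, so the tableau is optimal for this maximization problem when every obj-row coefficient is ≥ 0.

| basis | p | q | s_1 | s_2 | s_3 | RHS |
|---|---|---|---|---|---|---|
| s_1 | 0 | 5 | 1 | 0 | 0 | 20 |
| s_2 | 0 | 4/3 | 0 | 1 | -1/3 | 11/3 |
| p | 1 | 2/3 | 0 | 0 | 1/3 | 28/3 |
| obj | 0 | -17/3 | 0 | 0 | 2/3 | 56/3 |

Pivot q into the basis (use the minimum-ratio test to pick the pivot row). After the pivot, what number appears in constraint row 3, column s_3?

Ratio test on column q — row 1: 20/5 = 4; row 2: (11/3)/(4/3) = 11/4; row 3: (28/3)/(2/3) = 14. Minimum is 11/4 at row 2 (s_2 leaves); pivot element 4/3.
Divide row 2 by 4/3; eliminate column q from the other rows.
Row 3 update in column s_3: 1/3 − (2/3)·(-1/4) = 1/2.

1/2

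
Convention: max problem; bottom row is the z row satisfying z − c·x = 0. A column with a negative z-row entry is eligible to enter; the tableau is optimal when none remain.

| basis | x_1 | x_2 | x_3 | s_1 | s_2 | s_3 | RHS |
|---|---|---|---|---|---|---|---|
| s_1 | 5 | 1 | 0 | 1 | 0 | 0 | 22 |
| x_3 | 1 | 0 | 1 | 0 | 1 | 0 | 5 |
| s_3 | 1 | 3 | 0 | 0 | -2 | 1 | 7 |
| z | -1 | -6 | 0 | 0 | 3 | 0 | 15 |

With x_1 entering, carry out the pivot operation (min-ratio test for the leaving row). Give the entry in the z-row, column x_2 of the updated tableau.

Ratio test on column x_1 — row 1: 22/5 = 22/5; row 2: 5/1 = 5; row 3: 7/1 = 7. Minimum is 22/5 at row 1 (s_1 leaves); pivot element 5.
Divide row 1 by 5; eliminate column x_1 from the other rows.
z-row update in column x_2: -6 − (-1)·(1/5) = -29/5.

-29/5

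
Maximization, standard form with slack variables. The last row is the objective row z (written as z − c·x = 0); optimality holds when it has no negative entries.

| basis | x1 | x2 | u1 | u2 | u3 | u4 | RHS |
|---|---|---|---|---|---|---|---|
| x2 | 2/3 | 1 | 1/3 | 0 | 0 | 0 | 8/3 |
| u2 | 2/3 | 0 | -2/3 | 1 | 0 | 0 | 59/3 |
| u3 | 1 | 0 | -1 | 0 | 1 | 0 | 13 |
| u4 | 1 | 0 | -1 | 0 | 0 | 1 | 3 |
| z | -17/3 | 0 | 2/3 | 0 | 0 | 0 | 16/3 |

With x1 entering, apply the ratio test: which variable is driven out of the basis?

Column x1 entries and ratios — x2: (8/3)/(2/3) = 4; u2: (59/3)/(2/3) = 59/2; u3: 13/1 = 13; u4: 3/1 = 3.
Smallest ratio is 3 in the row of u4, so u4 leaves.

u4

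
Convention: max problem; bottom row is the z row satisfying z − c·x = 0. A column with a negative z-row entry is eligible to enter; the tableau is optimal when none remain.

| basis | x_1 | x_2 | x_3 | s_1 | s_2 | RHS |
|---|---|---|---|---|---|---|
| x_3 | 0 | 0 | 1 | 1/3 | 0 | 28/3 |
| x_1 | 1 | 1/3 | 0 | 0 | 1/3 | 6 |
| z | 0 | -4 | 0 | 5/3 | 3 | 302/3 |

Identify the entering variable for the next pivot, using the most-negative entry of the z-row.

Negative z-row entries: x_2: -4.
The most negative is -4 in column x_2, so x_2 enters.

x_2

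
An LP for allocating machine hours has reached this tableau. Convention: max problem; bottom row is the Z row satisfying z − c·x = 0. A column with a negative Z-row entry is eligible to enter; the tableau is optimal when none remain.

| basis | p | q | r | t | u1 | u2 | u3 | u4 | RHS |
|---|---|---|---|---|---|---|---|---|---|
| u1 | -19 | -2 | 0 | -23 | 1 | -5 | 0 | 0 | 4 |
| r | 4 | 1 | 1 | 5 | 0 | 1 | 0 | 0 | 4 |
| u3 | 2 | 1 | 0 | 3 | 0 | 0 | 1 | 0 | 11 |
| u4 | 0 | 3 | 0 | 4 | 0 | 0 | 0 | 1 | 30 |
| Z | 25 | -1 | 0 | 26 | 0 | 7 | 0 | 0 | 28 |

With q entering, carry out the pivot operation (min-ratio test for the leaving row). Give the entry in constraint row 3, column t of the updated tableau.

Ratio test on column q — row 1: entry -2 ≤ 0; row 2: 4/1 = 4; row 3: 11/1 = 11; row 4: 30/3 = 10. Minimum is 4 at row 2 (r leaves); pivot element 1.
Divide row 2 by 1; eliminate column q from the other rows.
Row 3 update in column t: 3 − 1·5 = -2.

-2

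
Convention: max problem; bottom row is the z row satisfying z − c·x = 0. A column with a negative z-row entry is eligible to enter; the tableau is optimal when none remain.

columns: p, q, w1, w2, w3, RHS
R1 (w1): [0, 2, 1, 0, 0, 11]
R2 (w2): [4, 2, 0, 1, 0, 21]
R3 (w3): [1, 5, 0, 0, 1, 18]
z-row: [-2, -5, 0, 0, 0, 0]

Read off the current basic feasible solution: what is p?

0

p is not in the basis, so in the current basic feasible solution p = 0.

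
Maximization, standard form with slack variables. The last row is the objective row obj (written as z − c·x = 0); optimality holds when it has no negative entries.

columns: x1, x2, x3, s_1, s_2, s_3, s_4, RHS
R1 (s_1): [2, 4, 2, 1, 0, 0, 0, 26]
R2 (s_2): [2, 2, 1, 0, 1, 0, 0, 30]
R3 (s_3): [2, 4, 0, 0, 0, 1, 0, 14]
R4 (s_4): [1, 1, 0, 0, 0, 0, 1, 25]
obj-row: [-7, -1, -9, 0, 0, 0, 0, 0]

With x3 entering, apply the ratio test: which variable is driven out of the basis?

Column x3 entries and ratios — s_1: 26/2 = 13; s_2: 30/1 = 30; s_3: 0 ≤ 0, skip; s_4: 0 ≤ 0, skip.
Smallest ratio is 13 in the row of s_1, so s_1 leaves.

s_1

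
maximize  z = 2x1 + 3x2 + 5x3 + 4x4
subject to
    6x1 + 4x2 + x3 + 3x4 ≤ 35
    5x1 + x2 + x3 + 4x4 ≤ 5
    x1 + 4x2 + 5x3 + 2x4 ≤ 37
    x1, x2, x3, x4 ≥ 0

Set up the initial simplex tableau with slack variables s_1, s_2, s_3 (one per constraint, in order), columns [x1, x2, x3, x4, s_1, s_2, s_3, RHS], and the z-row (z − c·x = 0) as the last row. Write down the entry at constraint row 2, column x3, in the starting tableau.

Constraint 2 has coefficient 1 on x3.

1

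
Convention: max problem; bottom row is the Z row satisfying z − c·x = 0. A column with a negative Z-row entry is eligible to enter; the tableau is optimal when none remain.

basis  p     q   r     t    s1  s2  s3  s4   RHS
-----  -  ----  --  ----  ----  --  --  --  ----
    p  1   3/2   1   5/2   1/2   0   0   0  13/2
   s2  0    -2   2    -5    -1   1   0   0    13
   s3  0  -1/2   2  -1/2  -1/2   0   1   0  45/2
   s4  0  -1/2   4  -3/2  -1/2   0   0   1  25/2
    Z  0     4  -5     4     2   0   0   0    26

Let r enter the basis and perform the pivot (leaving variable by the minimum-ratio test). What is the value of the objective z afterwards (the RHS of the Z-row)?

Ratio test on column r — row 1: (13/2)/1 = 13/2; row 2: 13/2 = 13/2; row 3: (45/2)/2 = 45/4; row 4: (25/2)/4 = 25/8. Minimum is 25/8 at row 4 (s4 leaves); pivot element 4.
Pivot on row 4; the Z-row RHS becomes 26 − (-5)·(25/8) = 333/8.

333/8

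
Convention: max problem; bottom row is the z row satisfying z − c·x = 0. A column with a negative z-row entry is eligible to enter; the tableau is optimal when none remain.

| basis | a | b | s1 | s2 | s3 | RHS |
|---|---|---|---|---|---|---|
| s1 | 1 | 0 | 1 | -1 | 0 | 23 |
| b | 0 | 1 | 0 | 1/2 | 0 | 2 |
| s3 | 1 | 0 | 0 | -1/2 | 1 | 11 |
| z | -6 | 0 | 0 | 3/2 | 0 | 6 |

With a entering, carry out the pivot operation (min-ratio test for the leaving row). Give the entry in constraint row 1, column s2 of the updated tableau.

-1/2

Ratio test on column a — row 1: 23/1 = 23; row 2: entry 0 ≤ 0; row 3: 11/1 = 11. Minimum is 11 at row 3 (s3 leaves); pivot element 1.
Divide row 3 by 1; eliminate column a from the other rows.
Row 1 update in column s2: -1 − 1·(-1/2) = -1/2.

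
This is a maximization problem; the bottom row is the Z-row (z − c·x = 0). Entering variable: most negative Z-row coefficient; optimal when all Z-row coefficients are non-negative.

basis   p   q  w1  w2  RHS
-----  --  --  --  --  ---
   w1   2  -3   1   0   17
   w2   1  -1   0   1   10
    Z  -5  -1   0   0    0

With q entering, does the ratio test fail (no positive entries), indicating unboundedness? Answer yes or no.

yes

Every constraint-row entry in column q is ≤ 0, so increasing q is unbounded.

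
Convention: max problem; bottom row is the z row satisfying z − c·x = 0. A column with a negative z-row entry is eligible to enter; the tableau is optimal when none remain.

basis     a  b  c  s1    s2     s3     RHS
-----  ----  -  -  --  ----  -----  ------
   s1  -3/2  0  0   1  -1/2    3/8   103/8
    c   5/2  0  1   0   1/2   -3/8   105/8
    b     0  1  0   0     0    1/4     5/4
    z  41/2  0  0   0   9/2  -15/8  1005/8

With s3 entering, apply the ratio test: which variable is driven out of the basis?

Column s3 entries and ratios — s1: (103/8)/(3/8) = 103/3; c: -3/8 ≤ 0, skip; b: (5/4)/(1/4) = 5.
Smallest ratio is 5 in the row of b, so b leaves.

b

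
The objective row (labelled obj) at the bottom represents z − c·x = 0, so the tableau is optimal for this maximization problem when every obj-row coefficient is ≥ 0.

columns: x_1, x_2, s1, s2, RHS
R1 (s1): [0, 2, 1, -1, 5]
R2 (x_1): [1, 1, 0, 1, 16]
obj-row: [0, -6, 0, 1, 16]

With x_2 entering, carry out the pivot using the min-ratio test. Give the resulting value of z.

31

Ratio test on column x_2 — row 1: 5/2 = 5/2; row 2: 16/1 = 16. Minimum is 5/2 at row 1 (s1 leaves); pivot element 2.
Pivot on row 1; the obj-row RHS becomes 16 − (-6)·(5/2) = 31.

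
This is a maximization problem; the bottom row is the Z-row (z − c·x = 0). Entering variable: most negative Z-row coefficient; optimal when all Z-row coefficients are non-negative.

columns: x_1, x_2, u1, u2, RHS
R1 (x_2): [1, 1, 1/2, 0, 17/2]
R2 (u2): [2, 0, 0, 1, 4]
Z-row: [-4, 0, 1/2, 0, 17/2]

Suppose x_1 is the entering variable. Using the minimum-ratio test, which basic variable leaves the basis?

Column x_1 entries and ratios — x_2: (17/2)/1 = 17/2; u2: 4/2 = 2.
Smallest ratio is 2 in the row of u2, so u2 leaves.

u2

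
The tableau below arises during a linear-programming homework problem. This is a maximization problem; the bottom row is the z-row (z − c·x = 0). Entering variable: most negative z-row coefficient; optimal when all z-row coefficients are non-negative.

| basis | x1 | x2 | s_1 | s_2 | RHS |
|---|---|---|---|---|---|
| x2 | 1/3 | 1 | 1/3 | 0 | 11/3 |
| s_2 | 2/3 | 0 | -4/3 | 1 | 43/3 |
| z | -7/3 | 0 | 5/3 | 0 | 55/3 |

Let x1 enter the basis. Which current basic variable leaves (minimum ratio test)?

Column x1 entries and ratios — x2: (11/3)/(1/3) = 11; s_2: (43/3)/(2/3) = 43/2.
Smallest ratio is 11 in the row of x2, so x2 leaves.

x2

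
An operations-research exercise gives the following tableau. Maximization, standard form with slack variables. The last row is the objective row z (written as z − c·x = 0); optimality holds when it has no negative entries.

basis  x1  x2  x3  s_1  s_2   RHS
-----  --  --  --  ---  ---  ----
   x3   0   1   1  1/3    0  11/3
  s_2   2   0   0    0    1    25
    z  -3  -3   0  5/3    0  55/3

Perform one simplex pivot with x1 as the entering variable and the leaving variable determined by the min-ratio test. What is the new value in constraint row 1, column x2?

Ratio test on column x1 — row 1: entry 0 ≤ 0; row 2: 25/2 = 25/2. Minimum is 25/2 at row 2 (s_2 leaves); pivot element 2.
Divide row 2 by 2; eliminate column x1 from the other rows.
Row 1 update in column x2: 1 − 0·0 = 1.

1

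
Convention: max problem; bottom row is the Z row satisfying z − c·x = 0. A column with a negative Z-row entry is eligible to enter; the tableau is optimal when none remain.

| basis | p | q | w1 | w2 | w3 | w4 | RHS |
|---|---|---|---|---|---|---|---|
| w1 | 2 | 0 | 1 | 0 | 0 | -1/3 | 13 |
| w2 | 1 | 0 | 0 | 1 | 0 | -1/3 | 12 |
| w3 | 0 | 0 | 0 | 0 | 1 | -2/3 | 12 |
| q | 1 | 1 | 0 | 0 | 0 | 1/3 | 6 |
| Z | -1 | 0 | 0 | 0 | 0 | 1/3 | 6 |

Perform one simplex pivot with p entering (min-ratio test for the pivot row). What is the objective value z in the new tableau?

12

Ratio test on column p — row 1: 13/2 = 13/2; row 2: 12/1 = 12; row 3: entry 0 ≤ 0; row 4: 6/1 = 6. Minimum is 6 at row 4 (q leaves); pivot element 1.
Pivot on row 4; the Z-row RHS becomes 6 − (-1)·6 = 12.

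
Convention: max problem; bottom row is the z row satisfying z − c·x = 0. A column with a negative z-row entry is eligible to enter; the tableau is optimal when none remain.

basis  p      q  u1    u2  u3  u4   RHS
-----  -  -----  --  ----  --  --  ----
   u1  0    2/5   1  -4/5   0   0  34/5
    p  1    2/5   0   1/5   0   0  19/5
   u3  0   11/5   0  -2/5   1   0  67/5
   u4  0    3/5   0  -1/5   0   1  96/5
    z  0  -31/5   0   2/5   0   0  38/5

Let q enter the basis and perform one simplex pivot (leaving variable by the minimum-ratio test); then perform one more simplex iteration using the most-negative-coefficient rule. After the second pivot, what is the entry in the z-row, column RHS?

Ratio test on column q — row 1: (34/5)/(2/5) = 17; row 2: (19/5)/(2/5) = 19/2; row 3: (67/5)/(11/5) = 67/11; row 4: (96/5)/(3/5) = 32. Minimum is 67/11 at row 3 (u3 leaves); pivot element 11/5.
Divide row 3 by 11/5; eliminate column q from the other rows.
Second iteration: most negative z-row entry is -8/11 in column u2, so u2 enters.
Ratio test on column u2 — row 1: entry -8/11 ≤ 0; row 2: (15/11)/(3/11) = 5; row 3: entry -2/11 ≤ 0; row 4: entry -1/11 ≤ 0. Minimum is 5 at row 2 (p leaves); pivot element 3/11.
Divide row 2 by 3/11; eliminate column u2 from the other rows.
After both pivots, the entry at the z-row, column RHS is 49.

49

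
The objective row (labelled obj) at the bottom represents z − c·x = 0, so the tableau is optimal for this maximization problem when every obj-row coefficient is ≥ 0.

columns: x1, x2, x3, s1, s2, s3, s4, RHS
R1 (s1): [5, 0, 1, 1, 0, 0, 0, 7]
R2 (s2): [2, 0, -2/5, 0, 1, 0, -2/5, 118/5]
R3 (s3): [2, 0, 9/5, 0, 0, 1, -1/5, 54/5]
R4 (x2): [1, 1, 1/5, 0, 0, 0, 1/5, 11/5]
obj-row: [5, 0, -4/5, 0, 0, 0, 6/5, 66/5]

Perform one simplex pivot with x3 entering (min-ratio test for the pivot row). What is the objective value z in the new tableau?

Ratio test on column x3 — row 1: 7/1 = 7; row 2: entry -2/5 ≤ 0; row 3: (54/5)/(9/5) = 6; row 4: (11/5)/(1/5) = 11. Minimum is 6 at row 3 (s3 leaves); pivot element 9/5.
Pivot on row 3; the obj-row RHS becomes 66/5 − (-4/5)·6 = 18.

18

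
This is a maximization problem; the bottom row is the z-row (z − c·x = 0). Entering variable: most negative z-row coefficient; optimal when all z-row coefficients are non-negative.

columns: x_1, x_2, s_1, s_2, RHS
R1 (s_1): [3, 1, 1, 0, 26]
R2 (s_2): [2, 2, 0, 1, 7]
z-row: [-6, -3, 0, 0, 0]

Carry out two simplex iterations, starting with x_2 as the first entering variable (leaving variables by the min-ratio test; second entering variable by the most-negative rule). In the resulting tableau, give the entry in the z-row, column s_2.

Ratio test on column x_2 — row 1: 26/1 = 26; row 2: 7/2 = 7/2. Minimum is 7/2 at row 2 (s_2 leaves); pivot element 2.
Divide row 2 by 2; eliminate column x_2 from the other rows.
Second iteration: most negative z-row entry is -3 in column x_1, so x_1 enters.
Ratio test on column x_1 — row 1: (45/2)/2 = 45/4; row 2: (7/2)/1 = 7/2. Minimum is 7/2 at row 2 (x_2 leaves); pivot element 1.
Divide row 2 by 1; eliminate column x_1 from the other rows.
After both pivots, the entry at the z-row, column s_2 is 3.

3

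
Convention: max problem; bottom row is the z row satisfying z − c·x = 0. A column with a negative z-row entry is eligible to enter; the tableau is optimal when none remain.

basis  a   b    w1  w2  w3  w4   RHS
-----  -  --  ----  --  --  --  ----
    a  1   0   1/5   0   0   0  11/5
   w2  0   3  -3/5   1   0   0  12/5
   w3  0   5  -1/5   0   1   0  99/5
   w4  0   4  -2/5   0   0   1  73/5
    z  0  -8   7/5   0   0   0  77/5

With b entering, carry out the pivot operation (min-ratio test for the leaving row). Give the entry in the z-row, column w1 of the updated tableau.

-1/5

Ratio test on column b — row 1: entry 0 ≤ 0; row 2: (12/5)/3 = 4/5; row 3: (99/5)/5 = 99/25; row 4: (73/5)/4 = 73/20. Minimum is 4/5 at row 2 (w2 leaves); pivot element 3.
Divide row 2 by 3; eliminate column b from the other rows.
z-row update in column w1: 7/5 − (-8)·(-1/5) = -1/5.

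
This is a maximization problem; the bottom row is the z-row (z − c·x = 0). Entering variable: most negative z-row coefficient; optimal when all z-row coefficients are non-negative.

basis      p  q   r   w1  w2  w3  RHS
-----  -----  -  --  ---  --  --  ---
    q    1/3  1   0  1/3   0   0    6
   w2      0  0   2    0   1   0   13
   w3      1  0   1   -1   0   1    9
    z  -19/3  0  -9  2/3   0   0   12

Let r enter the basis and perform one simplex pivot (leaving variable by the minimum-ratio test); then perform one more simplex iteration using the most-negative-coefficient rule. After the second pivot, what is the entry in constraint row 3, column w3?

1

Ratio test on column r — row 1: entry 0 ≤ 0; row 2: 13/2 = 13/2; row 3: 9/1 = 9. Minimum is 13/2 at row 2 (w2 leaves); pivot element 2.
Divide row 2 by 2; eliminate column r from the other rows.
Second iteration: most negative z-row entry is -19/3 in column p, so p enters.
Ratio test on column p — row 1: 6/(1/3) = 18; row 2: entry 0 ≤ 0; row 3: (5/2)/1 = 5/2. Minimum is 5/2 at row 3 (w3 leaves); pivot element 1.
Divide row 3 by 1; eliminate column p from the other rows.
After both pivots, the entry at constraint row 3, column w3 is 1.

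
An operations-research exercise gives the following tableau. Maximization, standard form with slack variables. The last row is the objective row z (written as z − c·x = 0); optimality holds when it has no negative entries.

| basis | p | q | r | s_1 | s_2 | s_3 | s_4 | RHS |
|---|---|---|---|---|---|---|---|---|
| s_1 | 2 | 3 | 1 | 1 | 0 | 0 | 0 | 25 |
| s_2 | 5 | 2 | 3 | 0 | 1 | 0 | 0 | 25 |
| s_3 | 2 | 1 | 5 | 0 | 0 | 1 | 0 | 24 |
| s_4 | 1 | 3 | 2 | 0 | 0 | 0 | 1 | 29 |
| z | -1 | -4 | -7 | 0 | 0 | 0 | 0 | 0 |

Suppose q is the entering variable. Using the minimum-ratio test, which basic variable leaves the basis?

s_1

Column q entries and ratios — s_1: 25/3 = 25/3; s_2: 25/2 = 25/2; s_3: 24/1 = 24; s_4: 29/3 = 29/3.
Smallest ratio is 25/3 in the row of s_1, so s_1 leaves.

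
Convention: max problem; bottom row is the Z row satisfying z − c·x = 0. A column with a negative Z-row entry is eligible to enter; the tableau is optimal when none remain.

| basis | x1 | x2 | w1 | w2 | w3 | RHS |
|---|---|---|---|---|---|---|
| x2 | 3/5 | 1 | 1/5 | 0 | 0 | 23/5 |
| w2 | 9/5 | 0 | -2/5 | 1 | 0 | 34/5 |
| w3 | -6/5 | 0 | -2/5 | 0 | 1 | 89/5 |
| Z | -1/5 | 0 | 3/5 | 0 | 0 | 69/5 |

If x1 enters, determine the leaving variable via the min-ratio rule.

Column x1 entries and ratios — x2: (23/5)/(3/5) = 23/3; w2: (34/5)/(9/5) = 34/9; w3: -6/5 ≤ 0, skip.
Smallest ratio is 34/9 in the row of w2, so w2 leaves.

w2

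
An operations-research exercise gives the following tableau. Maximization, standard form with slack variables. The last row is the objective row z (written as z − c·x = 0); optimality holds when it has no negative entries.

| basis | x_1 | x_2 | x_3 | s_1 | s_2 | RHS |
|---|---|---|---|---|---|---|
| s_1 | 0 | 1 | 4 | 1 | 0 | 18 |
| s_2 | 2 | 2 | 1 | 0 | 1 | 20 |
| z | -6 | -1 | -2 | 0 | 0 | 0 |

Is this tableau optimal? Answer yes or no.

no

The z-row has a negative entry -6 in column x_1, so it is not optimal.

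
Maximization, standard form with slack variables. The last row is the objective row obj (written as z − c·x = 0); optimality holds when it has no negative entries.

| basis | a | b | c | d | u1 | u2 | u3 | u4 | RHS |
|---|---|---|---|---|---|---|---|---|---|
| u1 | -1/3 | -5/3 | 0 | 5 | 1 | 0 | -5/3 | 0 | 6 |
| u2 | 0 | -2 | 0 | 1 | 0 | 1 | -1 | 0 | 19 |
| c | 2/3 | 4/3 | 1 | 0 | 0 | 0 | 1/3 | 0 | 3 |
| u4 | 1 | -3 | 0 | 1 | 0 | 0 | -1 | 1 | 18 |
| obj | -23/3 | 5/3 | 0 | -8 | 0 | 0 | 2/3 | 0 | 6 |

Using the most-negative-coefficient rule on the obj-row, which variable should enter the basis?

Negative obj-row entries: a: -23/3, d: -8.
The most negative is -8 in column d, so d enters.

d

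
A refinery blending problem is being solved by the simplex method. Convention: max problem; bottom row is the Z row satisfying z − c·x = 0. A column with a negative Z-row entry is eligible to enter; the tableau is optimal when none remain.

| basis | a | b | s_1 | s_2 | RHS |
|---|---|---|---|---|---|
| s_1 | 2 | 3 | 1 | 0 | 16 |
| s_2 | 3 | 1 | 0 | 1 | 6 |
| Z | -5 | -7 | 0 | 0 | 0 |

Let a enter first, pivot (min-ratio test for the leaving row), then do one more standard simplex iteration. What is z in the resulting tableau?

Ratio test on column a — row 1: 16/2 = 8; row 2: 6/3 = 2. Minimum is 2 at row 2 (s_2 leaves); pivot element 3.
Pivot on row 2; the Z-row RHS becomes 0 − (-5)·2 = 10.
Next entering variable (most negative Z-row entry -16/3): b.
Ratio test on column b — row 1: 12/(7/3) = 36/7; row 2: 2/(1/3) = 6. Minimum is 36/7 at row 1 (s_1 leaves); pivot element 7/3.
After the second pivot the Z-row RHS is 10 − (-16/3)·(36/7) = 262/7.

262/7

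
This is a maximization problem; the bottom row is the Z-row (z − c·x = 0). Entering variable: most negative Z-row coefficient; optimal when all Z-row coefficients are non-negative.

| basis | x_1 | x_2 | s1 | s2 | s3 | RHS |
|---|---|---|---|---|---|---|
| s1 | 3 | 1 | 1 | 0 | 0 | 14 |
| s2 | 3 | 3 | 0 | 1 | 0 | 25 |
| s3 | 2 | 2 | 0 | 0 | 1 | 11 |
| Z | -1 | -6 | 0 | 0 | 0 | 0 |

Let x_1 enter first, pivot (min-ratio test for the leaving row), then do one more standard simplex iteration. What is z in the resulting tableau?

Ratio test on column x_1 — row 1: 14/3 = 14/3; row 2: 25/3 = 25/3; row 3: 11/2 = 11/2. Minimum is 14/3 at row 1 (s1 leaves); pivot element 3.
Pivot on row 1; the Z-row RHS becomes 0 − (-1)·(14/3) = 14/3.
Next entering variable (most negative Z-row entry -17/3): x_2.
Ratio test on column x_2 — row 1: (14/3)/(1/3) = 14; row 2: 11/2 = 11/2; row 3: (5/3)/(4/3) = 5/4. Minimum is 5/4 at row 3 (s3 leaves); pivot element 4/3.
After the second pivot the Z-row RHS is 14/3 − (-17/3)·(5/4) = 47/4.

47/4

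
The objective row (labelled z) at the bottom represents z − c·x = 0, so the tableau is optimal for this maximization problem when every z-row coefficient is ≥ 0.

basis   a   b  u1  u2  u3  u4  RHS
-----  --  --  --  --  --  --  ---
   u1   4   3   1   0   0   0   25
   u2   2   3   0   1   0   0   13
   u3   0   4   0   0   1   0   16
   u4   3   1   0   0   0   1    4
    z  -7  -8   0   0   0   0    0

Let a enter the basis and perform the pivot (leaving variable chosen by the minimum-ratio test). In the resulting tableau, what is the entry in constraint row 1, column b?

5/3

Ratio test on column a — row 1: 25/4 = 25/4; row 2: 13/2 = 13/2; row 3: entry 0 ≤ 0; row 4: 4/3 = 4/3. Minimum is 4/3 at row 4 (u4 leaves); pivot element 3.
Divide row 4 by 3; eliminate column a from the other rows.
Row 1 update in column b: 3 − 4·(1/3) = 5/3.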